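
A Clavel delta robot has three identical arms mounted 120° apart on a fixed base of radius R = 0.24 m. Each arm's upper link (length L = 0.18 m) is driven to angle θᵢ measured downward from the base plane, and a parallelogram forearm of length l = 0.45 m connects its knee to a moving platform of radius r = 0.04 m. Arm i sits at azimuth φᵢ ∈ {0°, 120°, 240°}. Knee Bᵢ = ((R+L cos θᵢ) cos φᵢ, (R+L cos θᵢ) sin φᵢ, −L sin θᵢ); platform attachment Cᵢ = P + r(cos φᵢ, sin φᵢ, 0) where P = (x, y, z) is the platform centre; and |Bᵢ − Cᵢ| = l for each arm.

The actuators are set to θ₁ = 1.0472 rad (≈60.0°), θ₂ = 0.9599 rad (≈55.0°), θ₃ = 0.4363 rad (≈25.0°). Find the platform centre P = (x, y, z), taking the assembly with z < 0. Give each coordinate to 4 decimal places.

φ1=0.0°: virtual centre (0.2900, 0.0000, -0.1559), radius l
φ2=120.0°: virtual centre (-0.1516, 0.2626, -0.1474), radius l
S3 = (0.3631·cos240.0°, 0.3631·sin240.0°, -0.0761) = (-0.1816, -0.3145, -0.0761)
eliminate P² terms by subtracting sphere 1 from 2 and 3
linear system: -0.8832x+0.5252y = 0.0053−0.0169z; -0.9431x+-0.6290y = 0.0293−0.1596z
det = 1.0509;  x = -0.0178+0.0899z,  y = -0.0198+0.1190z
into |P−S₁|² = l²: 1.0222z² + 0.2517z + -0.0831 = 0;  Δ = 0.4030;  z = -0.4336 or 0.1874 → z<0 root = -0.4336
x = -0.0568, y = -0.0714

(-0.0568, -0.0714, -0.4336)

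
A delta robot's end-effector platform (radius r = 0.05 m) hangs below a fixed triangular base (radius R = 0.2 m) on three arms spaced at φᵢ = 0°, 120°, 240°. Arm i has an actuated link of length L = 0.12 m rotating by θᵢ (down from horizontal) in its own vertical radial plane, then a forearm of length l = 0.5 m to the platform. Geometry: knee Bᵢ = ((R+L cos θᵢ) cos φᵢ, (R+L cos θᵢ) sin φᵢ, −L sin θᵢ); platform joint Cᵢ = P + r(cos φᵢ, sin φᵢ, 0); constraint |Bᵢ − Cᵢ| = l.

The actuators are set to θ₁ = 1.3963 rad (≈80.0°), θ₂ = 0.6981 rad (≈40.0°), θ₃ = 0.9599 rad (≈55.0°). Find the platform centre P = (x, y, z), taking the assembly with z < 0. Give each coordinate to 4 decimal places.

(-0.0880, 0.0350, -0.5445)

φ1=0.0°: virtual centre (0.1708, 0.0000, -0.1182), radius l
O2 = (0.2419·cos120.0°, 0.2419·sin120.0°, -0.0771) = (-0.1210, 0.2095, -0.0771)
φ3=240.0°: virtual centre (-0.1094, -0.1895, -0.0983), radius l
eliminate P² terms by subtracting sphere 1 from 2 and 3
[-0.5836 0.4190 0.0821]·P = 0.0213;  [-0.5605 -0.3790 0.0398]·P = 0.0144
Cramer: x(z) = -0.0310+0.1048z;  y(z) = 0.0078-0.0500z
sphere 1 gives Az²+Bz+C=0 with A=1.0135, B=0.1933, C=-0.1953;  B²−4AC=0.8289;  roots -0.5445, 0.3538;  negative root z = -0.5445
x = -0.0880, y = 0.0350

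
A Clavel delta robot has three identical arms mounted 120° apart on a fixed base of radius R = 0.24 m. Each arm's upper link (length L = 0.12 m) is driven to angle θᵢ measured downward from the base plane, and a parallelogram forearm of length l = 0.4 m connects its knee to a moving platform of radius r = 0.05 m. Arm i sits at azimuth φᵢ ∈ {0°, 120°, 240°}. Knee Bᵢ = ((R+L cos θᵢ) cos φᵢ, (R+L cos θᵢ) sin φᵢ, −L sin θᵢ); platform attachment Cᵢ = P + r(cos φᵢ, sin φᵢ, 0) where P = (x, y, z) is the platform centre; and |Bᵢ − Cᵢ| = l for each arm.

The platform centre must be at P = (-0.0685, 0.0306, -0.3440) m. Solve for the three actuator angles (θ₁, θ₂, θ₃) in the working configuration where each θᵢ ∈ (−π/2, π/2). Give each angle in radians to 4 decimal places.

arm 1 (φ=0.0°): x'=-0.0685, y'=0.0306
  A=0.2585, B=-0.3440, C=(l²−L²−A²−y'²−z²)/(2L)=-0.1687
  θ1 = atan2(B,A) + arccos(C/0.4303) = 1.0474
arm 2 (φ=120.0°): x'=0.0608, y'=0.0440
  A=0.1292, B=-0.3440, C=(l²−L²−A²−y'²−z²)/(2L)=0.0359
  √(A²+B²)=0.3675;  θ2 = -1.2114+1.4729 ≈ 0.2615
rotate P by −φ3: (0.0077, -0.0746, -0.3440)
  A cos θ + B sin θ = C:  0.1823·cos θ + -0.3440·sin θ = -0.0480
  √(A²+B²)=0.3893;  θ3 = -1.0836+1.6944 ≈ 0.6108

θ₁ = 1.0474, θ₂ = 0.2615, θ₃ = 0.6108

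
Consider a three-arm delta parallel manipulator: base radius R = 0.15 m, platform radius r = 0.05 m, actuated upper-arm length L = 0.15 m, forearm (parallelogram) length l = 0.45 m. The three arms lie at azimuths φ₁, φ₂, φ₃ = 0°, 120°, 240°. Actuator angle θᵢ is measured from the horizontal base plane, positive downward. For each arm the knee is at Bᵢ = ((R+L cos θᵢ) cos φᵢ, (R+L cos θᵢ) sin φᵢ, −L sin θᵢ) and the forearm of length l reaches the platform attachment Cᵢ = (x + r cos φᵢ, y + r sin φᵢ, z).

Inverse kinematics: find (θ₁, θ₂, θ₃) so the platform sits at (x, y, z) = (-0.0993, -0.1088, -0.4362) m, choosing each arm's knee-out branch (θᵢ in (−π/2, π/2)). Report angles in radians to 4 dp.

θ₁ = 0.8728, θ₂ = 0.6981, θ₃ = 0.0002

arm 1 (φ=0.0°): x'=-0.0993, y'=-0.1088
  A=0.1993, B=-0.4362, C=(l²−L²−A²−y'²−z²)/(2L)=-0.2061
  √(A²+B²)=0.4796;  θ1 = -1.1422+2.0150 ≈ 0.8728
φ2=120.0° → target in arm frame (-0.0446, 0.1404)
  A=0.1446, B=-0.4362, C=(l²−L²−A²−y'²−z²)/(2L)=-0.1696
  √(A²+B²)=0.4595;  θ2 = -1.2508+1.9488 ≈ 0.6981
φ3=240.0° → target in arm frame (0.1439, -0.0316)
  e−x'=-0.0439;  (l²−L²−(e−x')²−y'²−z²)/2L = -0.0440
  θ3 = atan2(B,A) + arccos(C/0.4384) = 0.0002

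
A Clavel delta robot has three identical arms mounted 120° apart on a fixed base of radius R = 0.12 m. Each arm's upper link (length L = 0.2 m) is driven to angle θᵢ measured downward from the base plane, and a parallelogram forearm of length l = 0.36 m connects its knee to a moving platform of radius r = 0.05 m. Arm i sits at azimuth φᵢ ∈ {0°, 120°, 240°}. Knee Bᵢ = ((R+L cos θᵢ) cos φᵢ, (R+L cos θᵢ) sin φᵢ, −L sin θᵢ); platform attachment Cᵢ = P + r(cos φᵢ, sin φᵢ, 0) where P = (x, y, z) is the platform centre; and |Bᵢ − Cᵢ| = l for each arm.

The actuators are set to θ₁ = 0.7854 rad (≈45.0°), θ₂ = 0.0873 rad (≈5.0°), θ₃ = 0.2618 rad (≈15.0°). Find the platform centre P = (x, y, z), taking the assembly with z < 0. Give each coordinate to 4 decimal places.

(-0.1066, 0.0232, -0.3085)

arm 1 at φ=0.0°: (R−r)+L cos θ1 = 0.2114;  S1 = (0.2114, 0.0000, -0.1414)
arm 2 at φ=120.0°: (R−r)+L cos θ2 = 0.2692;  S2 = (-0.1346, 0.2332, -0.0174)
S3 = (0.2632·cos240.0°, 0.2632·sin240.0°, -0.0518) = (-0.1316, -0.2279, -0.0518)
subtract pairs → two planes through P
[-0.6921 0.4663 0.2480]·P = 0.0081;  [-0.6860 -0.4559 0.1793]·P = 0.0072
Cramer: x(z) = -0.0111+0.3095z;  y(z) = 0.0008-0.0724z
quadratic in z: (1.1010)z²+(0.1450)z+(-0.0601)=0, √Δ=0.5344 → z ∈ {-0.3085, 0.1768}; z = -0.3085 (taking z<0)
x = -0.1066, y = 0.0232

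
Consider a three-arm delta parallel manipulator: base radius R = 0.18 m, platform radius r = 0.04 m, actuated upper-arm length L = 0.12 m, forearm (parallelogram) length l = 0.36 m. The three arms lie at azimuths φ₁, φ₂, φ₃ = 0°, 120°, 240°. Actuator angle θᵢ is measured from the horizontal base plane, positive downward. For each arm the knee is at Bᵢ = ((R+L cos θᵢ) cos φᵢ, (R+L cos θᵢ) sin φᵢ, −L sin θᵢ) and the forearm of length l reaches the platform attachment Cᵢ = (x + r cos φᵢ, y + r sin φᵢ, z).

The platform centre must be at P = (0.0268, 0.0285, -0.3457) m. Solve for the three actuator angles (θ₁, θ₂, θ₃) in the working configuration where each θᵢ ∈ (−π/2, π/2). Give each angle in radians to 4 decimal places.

arm 1 (φ=0.0°): x'=0.0268, y'=0.0285
  A=0.1132, B=-0.3457, C=(l²−L²−A²−y'²−z²)/(2L)=-0.0747
  √(A²+B²)=0.3638;  θ1 = -1.2543+1.7777 ≈ 0.5234
φ2=120.0° → target in arm frame (0.0113, -0.0375)
  A cos θ + B sin θ = C:  0.1287·cos θ + -0.3457·sin θ = -0.0928
  γ=atan2(-0.3457,0.1287)=-1.2144;  ψ=arccos(-0.2517)=1.8252;  θ2=γ+ψ≈0.6108
arm 3 (φ=240.0°): x'=-0.0381, y'=0.0090
  A cos θ + B sin θ = C:  0.1781·cos θ + -0.3457·sin θ = -0.1504
  θ3 = atan2(B,A) + arccos(C/0.3889) = 0.8729

θ₁ = 0.5234, θ₂ = 0.6108, θ₃ = 0.8729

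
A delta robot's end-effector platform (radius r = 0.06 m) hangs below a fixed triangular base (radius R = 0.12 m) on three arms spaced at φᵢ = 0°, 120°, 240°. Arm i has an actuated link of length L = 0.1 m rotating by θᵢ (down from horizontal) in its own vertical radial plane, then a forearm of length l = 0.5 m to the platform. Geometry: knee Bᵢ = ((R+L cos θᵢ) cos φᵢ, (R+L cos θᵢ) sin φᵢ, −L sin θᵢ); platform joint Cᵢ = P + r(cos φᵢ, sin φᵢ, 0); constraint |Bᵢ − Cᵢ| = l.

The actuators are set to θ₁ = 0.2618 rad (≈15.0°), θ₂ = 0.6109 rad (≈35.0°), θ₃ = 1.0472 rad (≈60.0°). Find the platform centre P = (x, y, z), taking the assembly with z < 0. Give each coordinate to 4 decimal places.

O1 = (0.1566·cos0.0°, 0.1566·sin0.0°, -0.0259) = (0.1566, 0.0000, -0.0259)
O2 = (0.1419·cos120.0°, 0.1419·sin120.0°, -0.0574) = (-0.0710, 0.1229, -0.0574)
arm 3 at φ=240.0°: e+L cos θ3 = 0.1100;  O3 = (-0.0550, -0.0953, -0.0866)
|O₂|²−|O₁|² = -0.0018;  |O₃|²−|O₁|² = -0.0056
plane₁₂: -0.4551x+0.2458y+-0.0630z = -0.0018
Cramer: x(z) = 0.0090-0.2194z;  y(z) = 0.0094-0.1501z
sphere 1 gives Az²+Bz+C=0 with A=1.0707, B=0.1137, C=-0.2274;  B²−4AC=0.9870;  roots -0.5171, 0.4109;  negative root z = -0.5171
x = 0.1224, y = 0.0870

(0.1224, 0.0870, -0.5171)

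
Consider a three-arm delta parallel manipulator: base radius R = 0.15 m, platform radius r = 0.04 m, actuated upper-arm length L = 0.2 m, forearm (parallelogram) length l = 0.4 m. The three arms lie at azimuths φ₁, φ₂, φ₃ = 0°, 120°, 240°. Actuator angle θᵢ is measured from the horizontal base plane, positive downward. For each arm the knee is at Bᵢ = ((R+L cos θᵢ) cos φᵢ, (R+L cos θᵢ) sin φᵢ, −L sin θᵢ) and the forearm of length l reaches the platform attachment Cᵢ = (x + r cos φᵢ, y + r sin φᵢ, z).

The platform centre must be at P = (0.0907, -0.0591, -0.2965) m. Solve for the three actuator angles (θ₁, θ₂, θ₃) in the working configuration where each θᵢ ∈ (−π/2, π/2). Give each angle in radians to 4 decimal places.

arm 1 (φ=0.0°): x'=0.0907, y'=-0.0591
  A cos θ + B sin θ = C:  0.0193·cos θ + -0.2965·sin θ = 0.0706
  γ=atan2(-0.2965,0.0193)=-1.5058;  ψ=arccos(0.2375)=1.3310;  θ1=γ+ψ≈-0.1747
arm 2 (φ=120.0°): x'=-0.0965, y'=-0.0490
  A cos θ + B sin θ = C:  0.2065·cos θ + -0.2965·sin θ = -0.0324
  θ2 = atan2(B,A) + arccos(C/0.3613) = 0.6983
arm 3 (φ=240.0°): x'=0.0058, y'=0.1081
  A cos θ + B sin θ = C:  0.1042·cos θ + -0.2965·sin θ = 0.0239
  √(A²+B²)=0.3143;  θ3 = -1.2329+1.4947 ≈ 0.2618

θ₁ = -0.1747, θ₂ = 0.6983, θ₃ = 0.2618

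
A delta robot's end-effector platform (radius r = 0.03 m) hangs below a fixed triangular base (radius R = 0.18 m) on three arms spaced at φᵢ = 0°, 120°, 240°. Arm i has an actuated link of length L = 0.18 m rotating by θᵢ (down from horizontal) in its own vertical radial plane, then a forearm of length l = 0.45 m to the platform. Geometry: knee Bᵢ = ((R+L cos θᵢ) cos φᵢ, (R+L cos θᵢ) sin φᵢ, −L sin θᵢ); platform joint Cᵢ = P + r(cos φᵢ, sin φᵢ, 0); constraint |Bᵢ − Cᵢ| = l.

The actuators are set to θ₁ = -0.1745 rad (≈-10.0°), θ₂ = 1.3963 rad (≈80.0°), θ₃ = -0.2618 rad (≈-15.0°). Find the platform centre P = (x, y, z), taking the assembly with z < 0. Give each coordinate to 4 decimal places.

φ1=0.0°: virtual centre (0.3273, 0.0000, 0.0313), radius l
φ2=120.0°: virtual centre (-0.0906, 0.1570, -0.1773), radius l
O3 = (0.3239·cos240.0°, 0.3239·sin240.0°, 0.0466) = (-0.1619, -0.2805, 0.0466)
subtract pairs → two planes through P
plane₁₂: -0.8358x+0.3139y+-0.4170z = -0.0438
Cramer: x(z) = 0.0321-0.2891z;  y(z) = -0.0541+0.5589z
into |P−O₁|² = l²: 1.3959z² + 0.0476z + -0.1115 = 0;  Δ = 0.6246;  z = -0.3002 or 0.2660 → z<0 root = -0.3002
x = 0.1188, y = -0.2219

(0.1188, -0.2219, -0.3002)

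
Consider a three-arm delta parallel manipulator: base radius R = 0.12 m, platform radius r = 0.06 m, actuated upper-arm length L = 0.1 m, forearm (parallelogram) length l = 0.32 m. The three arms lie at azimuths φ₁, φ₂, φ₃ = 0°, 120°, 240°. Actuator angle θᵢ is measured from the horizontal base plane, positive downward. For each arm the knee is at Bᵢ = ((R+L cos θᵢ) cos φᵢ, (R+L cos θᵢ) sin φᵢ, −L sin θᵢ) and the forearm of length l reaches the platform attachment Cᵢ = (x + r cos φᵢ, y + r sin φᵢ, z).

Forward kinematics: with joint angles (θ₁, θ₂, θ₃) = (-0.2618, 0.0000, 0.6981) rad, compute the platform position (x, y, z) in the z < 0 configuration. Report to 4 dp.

φ1=0.0°: virtual centre (0.1566, 0.0000, 0.0259), radius l
φ2=120.0°: virtual centre (-0.0800, 0.1386, 0.0000), radius l
O3 = (0.1366·cos240.0°, 0.1366·sin240.0°, -0.0643) = (-0.0683, -0.1183, -0.0643)
eliminate P² terms by subtracting sphere 1 from 2 and 3
linear system: -0.4732x+0.2771y = 0.0004−-0.0518z; -0.4498x+-0.2366y = -0.0024−-0.1803z
Cramer: x(z) = 0.0024-0.2630z;  y(z) = 0.0056-0.2622z
quadratic in z: (1.1379)z²+(0.0264)z+(-0.0779)=0, √Δ=0.5961 → z ∈ {-0.2735, 0.2503}; z = -0.2735 (taking z<0)
x = 0.0743, y = 0.0773

(0.0743, 0.0773, -0.2735)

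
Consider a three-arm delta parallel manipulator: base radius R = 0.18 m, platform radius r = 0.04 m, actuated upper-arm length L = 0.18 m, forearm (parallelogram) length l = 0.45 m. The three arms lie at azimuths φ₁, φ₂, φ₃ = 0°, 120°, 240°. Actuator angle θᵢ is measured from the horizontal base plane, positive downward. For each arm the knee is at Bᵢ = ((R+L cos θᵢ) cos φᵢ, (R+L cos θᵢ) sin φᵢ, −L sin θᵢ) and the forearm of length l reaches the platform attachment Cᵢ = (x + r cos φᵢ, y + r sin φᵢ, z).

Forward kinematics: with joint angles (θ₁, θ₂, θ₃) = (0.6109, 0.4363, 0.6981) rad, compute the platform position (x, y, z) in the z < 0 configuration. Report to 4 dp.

O1 = (0.2874·cos0.0°, 0.2874·sin0.0°, -0.1032) = (0.2874, 0.0000, -0.1032)
φ2=120.0°: virtual centre (-0.1516, 0.2625, -0.0761), radius l
O3 = (0.2779·cos240.0°, 0.2779·sin240.0°, -0.1157) = (-0.1389, -0.2407, -0.1157)
subtract pairs → two planes through P
linear system: -0.8780x+0.5251y = 0.0044−0.0544z; -0.8528x+-0.4813y = -0.0027−-0.0249z
Cramer: x(z) = -0.0008+0.0150z;  y(z) = 0.0070-0.0784z
sphere 1 gives Az²+Bz+C=0 with A=1.0064, B=0.1967, C=-0.1087;  B²−4AC=0.4763;  roots -0.4406, 0.2451;  negative root z = -0.4406
x = -0.0074, y = 0.0415

(-0.0074, 0.0415, -0.4406)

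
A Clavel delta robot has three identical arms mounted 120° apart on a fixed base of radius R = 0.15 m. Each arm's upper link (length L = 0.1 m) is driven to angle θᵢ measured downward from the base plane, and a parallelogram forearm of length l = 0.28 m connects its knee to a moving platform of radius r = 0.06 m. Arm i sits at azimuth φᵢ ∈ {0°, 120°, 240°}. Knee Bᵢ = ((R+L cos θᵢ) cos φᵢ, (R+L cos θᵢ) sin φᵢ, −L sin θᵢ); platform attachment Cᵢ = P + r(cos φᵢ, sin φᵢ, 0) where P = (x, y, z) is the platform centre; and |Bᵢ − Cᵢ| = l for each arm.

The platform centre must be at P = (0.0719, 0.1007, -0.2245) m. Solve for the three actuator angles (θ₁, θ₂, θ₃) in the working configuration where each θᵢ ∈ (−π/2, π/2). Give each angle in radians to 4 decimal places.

θ₁ = -0.0875, θ₂ = 0.0870, θ₃ = 1.2211

arm 1 (φ=0.0°): x'=0.0719, y'=0.1007
  A=0.0181, B=-0.2245, C=(l²−L²−A²−y'²−z²)/(2L)=0.0377
  θ1 = atan2(B,A) + arccos(C/0.2252) = -0.0875
rotate P by −φ2: (0.0513, -0.1126, -0.2245)
  A=0.0387, B=-0.2245, C=(l²−L²−A²−y'²−z²)/(2L)=0.0191
  √(A²+B²)=0.2278;  θ2 = -1.3999+1.4869 ≈ 0.0870
φ3=240.0° → target in arm frame (-0.1232, 0.0119)
  A cos θ + B sin θ = C:  0.2132·cos θ + -0.2245·sin θ = -0.1379
  γ=atan2(-0.2245,0.2132)=-0.8113;  ψ=arccos(-0.4454)=2.0325;  θ3=γ+ψ≈1.2211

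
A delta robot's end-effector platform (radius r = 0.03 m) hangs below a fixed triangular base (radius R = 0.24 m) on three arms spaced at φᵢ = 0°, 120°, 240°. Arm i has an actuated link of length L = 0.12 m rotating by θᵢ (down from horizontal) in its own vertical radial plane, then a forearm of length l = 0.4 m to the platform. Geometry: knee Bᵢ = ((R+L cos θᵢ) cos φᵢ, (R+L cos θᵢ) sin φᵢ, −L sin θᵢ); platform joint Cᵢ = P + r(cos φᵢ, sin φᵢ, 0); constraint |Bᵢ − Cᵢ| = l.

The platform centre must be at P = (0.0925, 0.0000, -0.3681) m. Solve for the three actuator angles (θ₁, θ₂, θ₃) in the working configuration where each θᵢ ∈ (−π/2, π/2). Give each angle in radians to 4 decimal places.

arm 1 (φ=0.0°): x'=0.0925, y'=0.0000
  e−x'=0.1175;  (l²−L²−(e−x')²−y'²−z²)/2L = -0.0154
  θ1 = atan2(B,A) + arccos(C/0.3864) = 0.3489
arm 2 (φ=120.0°): x'=-0.0462, y'=-0.0801
  A=0.2562, B=-0.3681, C=(l²−L²−A²−y'²−z²)/(2L)=-0.2582
  θ2 = atan2(B,A) + arccos(C/0.4485) = 1.2217
rotate P by −φ3: (-0.0463, 0.0801, -0.3681)
  A=0.2563, B=-0.3681, C=(l²−L²−A²−y'²−z²)/(2L)=-0.2582
  √(A²+B²)=0.4485;  θ3 = -0.9627+2.1844 ≈ 1.2217

θ₁ = 0.3489, θ₂ = 1.2217, θ₃ = 1.2217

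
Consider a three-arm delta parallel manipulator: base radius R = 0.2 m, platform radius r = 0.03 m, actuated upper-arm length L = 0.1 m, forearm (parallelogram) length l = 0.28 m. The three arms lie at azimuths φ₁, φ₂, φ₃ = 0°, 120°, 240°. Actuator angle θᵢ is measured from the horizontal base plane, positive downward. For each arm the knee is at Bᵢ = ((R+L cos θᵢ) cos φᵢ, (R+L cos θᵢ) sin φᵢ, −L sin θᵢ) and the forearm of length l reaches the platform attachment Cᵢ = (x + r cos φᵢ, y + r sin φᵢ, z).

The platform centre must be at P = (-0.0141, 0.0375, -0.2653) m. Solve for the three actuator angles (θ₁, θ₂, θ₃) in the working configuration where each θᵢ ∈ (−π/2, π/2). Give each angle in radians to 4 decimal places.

θ₁ = 1.2220, θ₂ = 0.7851, θ₃ = 1.3090

φ1=0.0° → target in arm frame (-0.0141, 0.0375)
  e−x'=0.1841;  (l²−L²−(e−x')²−y'²−z²)/2L = -0.1864
  θ1 = atan2(B,A) + arccos(C/0.3229) = 1.2220
arm 2 (φ=120.0°): x'=0.0395, y'=-0.0065
  A cos θ + B sin θ = C:  0.1305·cos θ + -0.2653·sin θ = -0.0953
  √(A²+B²)=0.2956;  θ2 = -1.1137+1.8988 ≈ 0.7851
arm 3 (φ=240.0°): x'=-0.0254, y'=-0.0310
  e−x'=0.1954;  (l²−L²−(e−x')²−y'²−z²)/2L = -0.2057
  γ=atan2(-0.2653,0.1954)=-0.9359;  ψ=arccos(-0.6242)=2.2449;  θ3=γ+ψ≈1.3090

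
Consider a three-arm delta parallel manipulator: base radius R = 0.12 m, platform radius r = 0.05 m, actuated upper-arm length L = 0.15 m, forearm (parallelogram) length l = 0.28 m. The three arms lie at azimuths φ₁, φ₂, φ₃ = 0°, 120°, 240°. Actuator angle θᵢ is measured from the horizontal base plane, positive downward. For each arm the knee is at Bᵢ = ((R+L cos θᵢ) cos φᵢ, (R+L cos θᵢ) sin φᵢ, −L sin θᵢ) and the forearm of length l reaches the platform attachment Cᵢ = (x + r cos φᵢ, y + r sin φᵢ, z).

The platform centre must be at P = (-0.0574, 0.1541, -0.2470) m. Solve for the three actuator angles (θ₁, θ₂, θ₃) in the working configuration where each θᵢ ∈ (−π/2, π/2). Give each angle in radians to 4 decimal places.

θ₁ = 1.0475, θ₂ = -0.1747, θ₃ = 1.2219

arm 1 (φ=0.0°): x'=-0.0574, y'=0.1541
  A cos θ + B sin θ = C:  0.1274·cos θ + -0.2470·sin θ = -0.1503
  √(A²+B²)=0.2779;  θ1 = -1.0946+2.1421 ≈ 1.0475
φ2=120.0° → target in arm frame (0.1622, -0.0273)
  A=-0.0922, B=-0.2470, C=(l²−L²−A²−y'²−z²)/(2L)=-0.0478
  γ=atan2(-0.2470,-0.0922)=-1.9279;  ψ=arccos(-0.1814)=1.7532;  θ2=γ+ψ≈-0.1747
arm 3 (φ=240.0°): x'=-0.1048, y'=-0.1268
  e−x'=0.1748;  (l²−L²−(e−x')²−y'²−z²)/2L = -0.1724
  θ3 = atan2(B,A) + arccos(C/0.3026) = 1.2219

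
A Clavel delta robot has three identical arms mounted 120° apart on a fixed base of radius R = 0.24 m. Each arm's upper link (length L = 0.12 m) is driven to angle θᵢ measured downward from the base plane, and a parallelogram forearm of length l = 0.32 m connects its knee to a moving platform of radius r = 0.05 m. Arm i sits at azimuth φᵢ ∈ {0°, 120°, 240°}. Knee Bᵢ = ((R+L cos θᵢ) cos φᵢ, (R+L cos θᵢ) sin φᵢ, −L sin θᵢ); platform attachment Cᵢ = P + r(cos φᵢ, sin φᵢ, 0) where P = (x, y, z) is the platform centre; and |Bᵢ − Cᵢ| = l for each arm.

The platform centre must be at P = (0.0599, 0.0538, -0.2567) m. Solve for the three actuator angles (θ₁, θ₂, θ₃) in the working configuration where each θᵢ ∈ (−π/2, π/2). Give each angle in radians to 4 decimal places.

arm 1 (φ=0.0°): x'=0.0599, y'=0.0538
  A cos θ + B sin θ = C:  0.1301·cos θ + -0.2567·sin θ = 0.0095
  γ=atan2(-0.2567,0.1301)=-1.1017;  ψ=arccos(0.0331)=1.5377;  θ1=γ+ψ≈0.4360
arm 2 (φ=120.0°): x'=0.0166, y'=-0.0788
  e−x'=0.1734;  (l²−L²−(e−x')²−y'²−z²)/2L = -0.0590
  √(A²+B²)=0.3098;  θ2 = -0.9768+1.7623 ≈ 0.7855
arm 3 (φ=240.0°): x'=-0.0765, y'=0.0250
  A=0.2665, B=-0.2567, C=(l²−L²−A²−y'²−z²)/(2L)=-0.2065
  γ=atan2(-0.2567,0.2665)=-0.7666;  ψ=arccos(-0.5581)=2.1628;  θ3=γ+ψ≈1.3963

θ₁ = 0.4360, θ₂ = 0.7855, θ₃ = 1.3963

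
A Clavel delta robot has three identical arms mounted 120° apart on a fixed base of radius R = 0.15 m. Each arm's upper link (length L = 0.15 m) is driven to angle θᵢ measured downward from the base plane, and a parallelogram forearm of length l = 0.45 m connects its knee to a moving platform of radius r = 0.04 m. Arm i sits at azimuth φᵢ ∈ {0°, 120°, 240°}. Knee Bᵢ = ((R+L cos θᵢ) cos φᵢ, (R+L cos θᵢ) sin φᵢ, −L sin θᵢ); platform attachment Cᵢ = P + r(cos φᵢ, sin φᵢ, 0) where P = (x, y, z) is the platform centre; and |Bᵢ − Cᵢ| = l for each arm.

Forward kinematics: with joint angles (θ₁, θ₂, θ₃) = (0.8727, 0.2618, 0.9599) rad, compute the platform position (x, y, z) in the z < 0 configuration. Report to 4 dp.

(-0.0475, 0.1138, -0.4686)

arm 1 at φ=0.0°: ρ1 = 0.2064;  centre 1 = (0.2064, 0.0000, -0.1149)
arm 2 at φ=120.0°: ρ2 = 0.2549;  centre 2 = (-0.1274, 0.2207, -0.0388)
centre 3 = (0.1960·cos240.0°, 0.1960·sin240.0°, -0.1229) = (-0.0980, -0.1698, -0.1229)
|centre ₂|²−|centre ₁|² = 0.0107;  |centre ₃|²−|centre ₁|² = -0.0023
linear system: -0.6677x+0.4415y = 0.0107−0.1522z; -0.6089x+-0.3396y = -0.0023−-0.0159z
Cramer: x(z) = -0.0053+0.0901z;  y(z) = 0.0162-0.2084z
quadratic in z: (1.0516)z²+(0.1849)z+(-0.1442)=0, √Δ=0.8005 → z ∈ {-0.4686, 0.2927}; z = -0.4686 (taking z<0)
x = -0.0475, y = 0.1138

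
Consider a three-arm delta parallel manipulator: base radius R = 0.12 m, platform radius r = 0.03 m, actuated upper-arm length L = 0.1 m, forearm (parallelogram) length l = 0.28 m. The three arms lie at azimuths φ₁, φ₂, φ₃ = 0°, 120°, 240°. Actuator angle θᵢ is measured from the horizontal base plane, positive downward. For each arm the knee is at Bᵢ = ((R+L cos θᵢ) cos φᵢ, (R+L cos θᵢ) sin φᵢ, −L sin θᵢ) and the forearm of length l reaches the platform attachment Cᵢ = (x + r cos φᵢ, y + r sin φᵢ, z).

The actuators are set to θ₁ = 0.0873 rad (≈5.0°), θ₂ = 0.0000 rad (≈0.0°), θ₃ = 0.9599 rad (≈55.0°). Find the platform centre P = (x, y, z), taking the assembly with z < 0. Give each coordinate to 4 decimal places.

φ1=0.0°: virtual centre (0.1896, 0.0000, -0.0087), radius l
φ2=120.0°: virtual centre (-0.0950, 0.1645, 0.0000), radius l
arm 3 at φ=240.0°: ρ3 = 0.1474;  O3 = (-0.0737, -0.1276, -0.0819)
subtract pairs → two planes through P
[-0.5692 0.3291 0.0174]·P = 0.0001;  [-0.5266 -0.2552 -0.1464]·P = -0.0076
det = 0.3186;  x = 0.0078+-0.1372z,  y = 0.0137+-0.2904z
sphere 1 gives Az²+Bz+C=0 with A=1.1032, B=0.0594, C=-0.0451;  B²−4AC=0.2024;  roots -0.2308, 0.1770;  negative root z = -0.2308
x = 0.0395, y = 0.0807

(0.0395, 0.0807, -0.2308)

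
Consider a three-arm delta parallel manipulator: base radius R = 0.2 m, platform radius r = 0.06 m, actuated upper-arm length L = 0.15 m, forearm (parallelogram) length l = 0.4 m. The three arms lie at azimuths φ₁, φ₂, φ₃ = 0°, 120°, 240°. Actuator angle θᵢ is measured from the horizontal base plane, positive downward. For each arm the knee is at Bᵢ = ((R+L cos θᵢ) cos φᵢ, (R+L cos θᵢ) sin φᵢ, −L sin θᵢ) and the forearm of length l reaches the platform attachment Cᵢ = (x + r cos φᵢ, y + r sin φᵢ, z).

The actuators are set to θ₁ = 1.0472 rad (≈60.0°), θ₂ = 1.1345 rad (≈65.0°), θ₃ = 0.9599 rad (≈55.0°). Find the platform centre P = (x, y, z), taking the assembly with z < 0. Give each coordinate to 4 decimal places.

centre 1 = (0.2150·cos0.0°, 0.2150·sin0.0°, -0.1299) = (0.2150, 0.0000, -0.1299)
arm 2 at φ=120.0°: e+L cos θ2 = 0.2034;  centre 2 = (-0.1017, 0.1761, -0.1359)
centre 3 = (0.2260·cos240.0°, 0.2260·sin240.0°, -0.1229) = (-0.1130, -0.1958, -0.1229)
|centre ₂|²−|centre ₁|² = -0.0033;  |centre ₃|²−|centre ₁|² = 0.0031
linear system: -0.6334x+0.3523y = -0.0033−-0.0121z; -0.6560x+-0.3915y = 0.0031−0.0141z
det = 0.4791;  x = 0.0004+0.0005z,  y = -0.0085+0.0352z
into |P−centre ₁|² = l²: 1.0012z² + 0.2590z + -0.0970 = 0;  Δ = 0.4555;  z = -0.4664 or 0.2077 → z<0 root = -0.4664
x = 0.0002, y = -0.0249

(0.0002, -0.0249, -0.4664)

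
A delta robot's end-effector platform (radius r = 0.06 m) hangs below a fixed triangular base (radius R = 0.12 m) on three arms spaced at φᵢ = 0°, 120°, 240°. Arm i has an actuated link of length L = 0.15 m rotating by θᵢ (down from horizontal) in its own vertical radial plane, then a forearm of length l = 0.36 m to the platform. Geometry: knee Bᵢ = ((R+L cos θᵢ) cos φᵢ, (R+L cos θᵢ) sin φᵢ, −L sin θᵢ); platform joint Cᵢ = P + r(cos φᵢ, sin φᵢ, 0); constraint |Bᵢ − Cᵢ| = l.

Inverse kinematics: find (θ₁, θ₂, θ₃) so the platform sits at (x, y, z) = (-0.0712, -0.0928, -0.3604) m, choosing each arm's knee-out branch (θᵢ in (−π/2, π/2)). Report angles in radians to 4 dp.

θ₁ = 0.7853, θ₂ = 0.6983, θ₃ = 0.0873

φ1=0.0° → target in arm frame (-0.0712, -0.0928)
  A cos θ + B sin θ = C:  0.1312·cos θ + -0.3604·sin θ = -0.1620
  θ1 = atan2(B,A) + arccos(C/0.3835) = 0.7853
arm 2 (φ=120.0°): x'=-0.0448, y'=0.1081
  A cos θ + B sin θ = C:  0.1048·cos θ + -0.3604·sin θ = -0.1515
  γ=atan2(-0.3604,0.1048)=-1.2879;  ψ=arccos(-0.4036)=1.9862;  θ2=γ+ψ≈0.6983
arm 3 (φ=240.0°): x'=0.1160, y'=-0.0153
  A cos θ + B sin θ = C:  -0.0560·cos θ + -0.3604·sin θ = -0.0872
  √(A²+B²)=0.3647;  θ3 = -1.7249+1.8122 ≈ 0.0873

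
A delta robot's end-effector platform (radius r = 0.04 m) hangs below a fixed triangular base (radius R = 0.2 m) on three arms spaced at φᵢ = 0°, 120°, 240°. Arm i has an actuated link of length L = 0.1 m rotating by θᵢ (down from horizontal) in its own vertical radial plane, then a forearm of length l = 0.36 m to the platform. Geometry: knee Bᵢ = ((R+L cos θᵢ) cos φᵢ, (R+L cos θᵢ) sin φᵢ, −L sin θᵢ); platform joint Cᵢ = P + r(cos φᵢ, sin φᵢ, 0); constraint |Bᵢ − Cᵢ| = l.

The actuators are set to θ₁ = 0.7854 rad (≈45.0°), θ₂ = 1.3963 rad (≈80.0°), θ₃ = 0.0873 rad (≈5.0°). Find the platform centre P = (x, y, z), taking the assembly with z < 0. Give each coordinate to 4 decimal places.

(0.0011, -0.1119, -0.3245)

S1 = (0.2307·cos0.0°, 0.2307·sin0.0°, -0.0707) = (0.2307, 0.0000, -0.0707)
S2 = (0.1774·cos120.0°, 0.1774·sin120.0°, -0.0985) = (-0.0887, 0.1536, -0.0985)
S3 = (0.2596·cos240.0°, 0.2596·sin240.0°, -0.0087) = (-0.1298, -0.2248, -0.0087)
subtract pairs → two planes through P
plane₁₂: -0.6388x+0.3072y+-0.0555z = -0.0171
det = 0.5087;  x = 0.0095+0.0258z,  y = -0.0358+0.2344z
quadratic in z: (1.0556)z²+(0.1132)z+(-0.0744)=0, √Δ=0.5718 → z ∈ {-0.3245, 0.2172}; z = -0.3245 (taking z<0)
x = 0.0011, y = -0.1119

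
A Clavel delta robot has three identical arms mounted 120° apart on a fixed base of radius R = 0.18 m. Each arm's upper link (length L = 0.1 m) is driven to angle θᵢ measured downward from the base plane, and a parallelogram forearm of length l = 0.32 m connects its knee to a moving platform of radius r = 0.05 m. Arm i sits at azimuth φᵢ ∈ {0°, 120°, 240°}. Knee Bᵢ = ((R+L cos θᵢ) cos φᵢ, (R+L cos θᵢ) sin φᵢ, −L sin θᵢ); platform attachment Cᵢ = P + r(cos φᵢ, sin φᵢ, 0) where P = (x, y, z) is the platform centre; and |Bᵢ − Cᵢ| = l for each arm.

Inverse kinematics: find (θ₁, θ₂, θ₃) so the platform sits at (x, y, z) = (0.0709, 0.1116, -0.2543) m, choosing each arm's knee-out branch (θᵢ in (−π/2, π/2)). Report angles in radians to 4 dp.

rotate P by −φ1: (0.0709, 0.1116, -0.2543)
  e−x'=0.0591;  (l²−L²−(e−x')²−y'²−z²)/2L = 0.0589
  √(A²+B²)=0.2611;  θ1 = -1.3424+1.3432 ≈ 0.0007
arm 2 (φ=120.0°): x'=0.0612, y'=-0.1172
  e−x'=0.0688;  (l²−L²−(e−x')²−y'²−z²)/2L = 0.0463
  θ2 = atan2(B,A) + arccos(C/0.2634) = 0.0875
φ3=240.0° → target in arm frame (-0.1321, 0.0056)
  A=0.2621, B=-0.2543, C=(l²−L²−A²−y'²−z²)/(2L)=-0.2050
  γ=atan2(-0.2543,0.2621)=-0.7703;  ψ=arccos(-0.5613)=2.1667;  θ3=γ+ψ≈1.3964

θ₁ = 0.0007, θ₂ = 0.0875, θ₃ = 1.3964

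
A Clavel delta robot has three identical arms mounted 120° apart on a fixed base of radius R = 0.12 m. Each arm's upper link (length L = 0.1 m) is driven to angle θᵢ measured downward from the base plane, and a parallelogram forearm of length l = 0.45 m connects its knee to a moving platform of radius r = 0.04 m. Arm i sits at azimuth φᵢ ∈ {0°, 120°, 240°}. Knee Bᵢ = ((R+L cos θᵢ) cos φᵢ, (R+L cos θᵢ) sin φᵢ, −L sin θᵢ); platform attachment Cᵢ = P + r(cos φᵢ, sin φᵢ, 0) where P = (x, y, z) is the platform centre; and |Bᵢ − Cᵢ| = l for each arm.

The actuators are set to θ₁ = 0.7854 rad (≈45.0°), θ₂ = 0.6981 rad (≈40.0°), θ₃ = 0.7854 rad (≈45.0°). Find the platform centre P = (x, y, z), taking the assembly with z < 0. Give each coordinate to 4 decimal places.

(-0.0078, 0.0136, -0.4916)

arm 1 at φ=0.0°: (R−r)+L cos θ1 = 0.1507;  S1 = (0.1507, 0.0000, -0.0707)
S2 = (0.1566·cos120.0°, 0.1566·sin120.0°, -0.0643) = (-0.0783, 0.1356, -0.0643)
arm 3 at φ=240.0°: (R−r)+L cos θ3 = 0.1507;  S3 = (-0.0754, -0.1305, -0.0707)
eliminate P² terms by subtracting sphere 1 from 2 and 3
plane₁₂: -0.4580x+0.2713y+0.0129z = 0.0009
Cramer: x(z) = -0.0010+0.0139z;  y(z) = 0.0018-0.0240z
into |P−S₁|² = l²: 1.0008z² + 0.1371z + -0.1745 = 0;  Δ = 0.7172;  z = -0.4916 or 0.3546 → z<0 root = -0.4916
x = -0.0078, y = 0.0136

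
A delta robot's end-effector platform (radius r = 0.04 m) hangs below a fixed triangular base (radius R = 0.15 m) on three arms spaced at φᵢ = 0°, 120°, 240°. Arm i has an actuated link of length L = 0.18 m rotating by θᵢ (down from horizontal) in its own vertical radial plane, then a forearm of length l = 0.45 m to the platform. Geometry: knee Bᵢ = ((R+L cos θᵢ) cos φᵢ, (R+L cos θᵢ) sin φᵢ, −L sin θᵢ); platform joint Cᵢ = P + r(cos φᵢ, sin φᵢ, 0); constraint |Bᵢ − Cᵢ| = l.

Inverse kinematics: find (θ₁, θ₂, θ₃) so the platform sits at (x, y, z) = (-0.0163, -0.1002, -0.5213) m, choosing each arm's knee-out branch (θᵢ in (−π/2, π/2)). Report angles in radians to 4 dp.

φ1=0.0° → target in arm frame (-0.0163, -0.1002)
  A=0.1263, B=-0.5213, C=(l²−L²−A²−y'²−z²)/(2L)=-0.3546
  θ1 = atan2(B,A) + arccos(C/0.5364) = 0.9599
rotate P by −φ2: (-0.0786, 0.0642, -0.5213)
  A=0.1886, B=-0.5213, C=(l²−L²−A²−y'²−z²)/(2L)=-0.3927
  √(A²+B²)=0.5544;  θ2 = -1.2236+2.3579 ≈ 1.1343
arm 3 (φ=240.0°): x'=0.0949, y'=0.0360
  A=0.0151, B=-0.5213, C=(l²−L²−A²−y'²−z²)/(2L)=-0.2866
  γ=atan2(-0.5213,0.0151)=-1.5419;  ψ=arccos(-0.5495)=2.1526;  θ3=γ+ψ≈0.6107

θ₁ = 0.9599, θ₂ = 1.1343, θ₃ = 0.6107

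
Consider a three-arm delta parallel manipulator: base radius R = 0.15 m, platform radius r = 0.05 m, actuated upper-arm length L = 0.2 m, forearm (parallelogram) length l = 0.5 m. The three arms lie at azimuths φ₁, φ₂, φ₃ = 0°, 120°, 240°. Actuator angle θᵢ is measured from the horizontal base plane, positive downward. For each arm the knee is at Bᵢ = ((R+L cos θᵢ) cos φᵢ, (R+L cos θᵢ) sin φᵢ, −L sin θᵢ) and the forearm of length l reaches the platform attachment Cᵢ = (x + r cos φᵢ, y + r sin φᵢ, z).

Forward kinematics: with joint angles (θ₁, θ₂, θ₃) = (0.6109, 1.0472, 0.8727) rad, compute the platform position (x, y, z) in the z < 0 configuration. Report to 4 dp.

(0.0908, -0.0425, -0.5819)

S1 = (0.2638·cos0.0°, 0.2638·sin0.0°, -0.1147) = (0.2638, 0.0000, -0.1147)
S2 = (0.2000·cos120.0°, 0.2000·sin120.0°, -0.1732) = (-0.1000, 0.1732, -0.1732)
S3 = (0.2286·cos240.0°, 0.2286·sin240.0°, -0.1532) = (-0.1143, -0.1979, -0.1532)
eliminate P² terms by subtracting sphere 1 from 2 and 3
[-0.7277 0.3464 -0.1170]·P = -0.0128;  [-0.7562 -0.3959 -0.0770]·P = -0.0071
Cramer: x(z) = 0.0136-0.1327z;  y(z) = -0.0082+0.0590z
sphere 1 gives Az²+Bz+C=0 with A=1.0211, B=0.2949, C=-0.1742;  B²−4AC=0.7983;  roots -0.5819, 0.2931;  negative root z = -0.5819
x = 0.0908, y = -0.0425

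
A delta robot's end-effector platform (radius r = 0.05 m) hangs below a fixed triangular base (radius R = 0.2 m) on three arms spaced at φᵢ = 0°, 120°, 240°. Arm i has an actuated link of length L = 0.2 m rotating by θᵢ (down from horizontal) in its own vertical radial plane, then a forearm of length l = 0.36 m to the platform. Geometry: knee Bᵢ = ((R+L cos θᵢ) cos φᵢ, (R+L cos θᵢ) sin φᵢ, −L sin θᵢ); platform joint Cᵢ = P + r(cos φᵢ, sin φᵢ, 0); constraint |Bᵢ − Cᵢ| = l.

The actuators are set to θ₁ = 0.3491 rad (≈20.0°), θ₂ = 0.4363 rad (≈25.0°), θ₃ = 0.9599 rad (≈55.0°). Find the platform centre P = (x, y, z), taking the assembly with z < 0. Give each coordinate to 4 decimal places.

arm 1 at φ=0.0°: (R−r)+L cos θ1 = 0.3379;  O1 = (0.3379, 0.0000, -0.0684)
O2 = (0.3313·cos120.0°, 0.3313·sin120.0°, -0.0845) = (-0.1656, 0.2869, -0.0845)
O3 = (0.2647·cos240.0°, 0.2647·sin240.0°, -0.1638) = (-0.1324, -0.2293, -0.1638)
eliminate P² terms by subtracting sphere 1 from 2 and 3
plane₁₂: -1.0071x+0.5738y+-0.0322z = -0.0020
Cramer: x(z) = 0.0135-0.1241z;  y(z) = 0.0202-0.1617z
into |P−O₁|² = l²: 1.0415z² + 0.2108z + -0.0193 = 0;  Δ = 0.1246;  z = -0.2707 or 0.0683 → z<0 root = -0.2707
x = 0.0471, y = 0.0640

(0.0471, 0.0640, -0.2707)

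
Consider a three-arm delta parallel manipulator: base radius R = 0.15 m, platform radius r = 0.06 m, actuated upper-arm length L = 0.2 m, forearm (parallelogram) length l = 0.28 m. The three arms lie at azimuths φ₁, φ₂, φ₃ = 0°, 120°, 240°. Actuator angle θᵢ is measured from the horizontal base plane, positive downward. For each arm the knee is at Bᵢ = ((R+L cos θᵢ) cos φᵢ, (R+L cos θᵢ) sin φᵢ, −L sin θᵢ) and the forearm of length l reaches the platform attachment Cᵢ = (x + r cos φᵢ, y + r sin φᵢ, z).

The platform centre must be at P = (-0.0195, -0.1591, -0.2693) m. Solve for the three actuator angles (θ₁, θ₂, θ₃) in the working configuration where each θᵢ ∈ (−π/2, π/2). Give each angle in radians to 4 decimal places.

θ₁ = 1.0476, θ₂ = 1.3965, θ₃ = 0.1744

arm 1 (φ=0.0°): x'=-0.0195, y'=-0.1591
  A cos θ + B sin θ = C:  0.1095·cos θ + -0.2693·sin θ = -0.1786
  γ=atan2(-0.2693,0.1095)=-1.1846;  ψ=arccos(-0.6142)=2.2322;  θ1=γ+ψ≈1.0476
arm 2 (φ=120.0°): x'=-0.1280, y'=0.0964
  A=0.2180, B=-0.2693, C=(l²−L²−A²−y'²−z²)/(2L)=-0.2274
  γ=atan2(-0.2693,0.2180)=-0.8902;  ψ=arccos(-0.6563)=2.2867;  θ2=γ+ψ≈1.3965
rotate P by −φ3: (0.1475, 0.0627, -0.2693)
  A cos θ + B sin θ = C:  -0.0575·cos θ + -0.2693·sin θ = -0.1034
  √(A²+B²)=0.2754;  θ3 = -1.7813+1.9557 ≈ 0.1744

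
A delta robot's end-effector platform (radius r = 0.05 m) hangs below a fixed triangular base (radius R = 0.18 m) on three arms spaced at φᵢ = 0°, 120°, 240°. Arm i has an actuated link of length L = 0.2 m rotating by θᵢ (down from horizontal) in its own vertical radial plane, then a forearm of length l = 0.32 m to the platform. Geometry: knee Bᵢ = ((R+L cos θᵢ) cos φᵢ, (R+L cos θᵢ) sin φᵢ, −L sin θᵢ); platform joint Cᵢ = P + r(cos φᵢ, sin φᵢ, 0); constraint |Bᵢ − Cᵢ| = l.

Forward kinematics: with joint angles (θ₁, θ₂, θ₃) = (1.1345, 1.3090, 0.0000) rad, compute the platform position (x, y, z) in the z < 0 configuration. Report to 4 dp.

(-0.0536, -0.1514, -0.2682)

arm 1 at φ=0.0°: e+L cos θ1 = 0.2145;  O1 = (0.2145, 0.0000, -0.1813)
φ2=120.0°: virtual centre (-0.0909, 0.1574, -0.1932), radius l
arm 3 at φ=240.0°: e+L cos θ3 = 0.3300;  O3 = (-0.1650, -0.2858, 0.0000)
subtract pairs → two planes through P
[-0.6108 0.3148 -0.0238]·P = -0.0085;  [-0.7590 -0.5716 0.3625]·P = 0.0300
det = 0.5881;  x = -0.0078+0.1709z,  y = -0.0422+0.4073z
into |P−O₁|² = l²: 1.1951z² + 0.2522z + -0.0183 = 0;  Δ = 0.1513;  z = -0.2682 or 0.0572 → z<0 root = -0.2682
x = -0.0536, y = -0.1514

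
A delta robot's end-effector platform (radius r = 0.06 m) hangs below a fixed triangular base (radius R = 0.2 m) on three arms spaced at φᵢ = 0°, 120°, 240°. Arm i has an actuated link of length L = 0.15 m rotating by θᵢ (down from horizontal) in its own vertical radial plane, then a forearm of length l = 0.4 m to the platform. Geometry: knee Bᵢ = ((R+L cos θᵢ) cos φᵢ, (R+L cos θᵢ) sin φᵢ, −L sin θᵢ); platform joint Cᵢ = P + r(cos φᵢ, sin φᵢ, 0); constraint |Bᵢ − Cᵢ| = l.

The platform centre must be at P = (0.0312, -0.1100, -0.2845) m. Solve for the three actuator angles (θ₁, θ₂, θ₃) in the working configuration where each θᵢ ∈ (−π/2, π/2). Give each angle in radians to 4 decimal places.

θ₁ = 0.0002, θ₂ = 0.7856, θ₃ = -0.3489

φ1=0.0° → target in arm frame (0.0312, -0.1100)
  A cos θ + B sin θ = C:  0.1088·cos θ + -0.2845·sin θ = 0.1087
  θ1 = atan2(B,A) + arccos(C/0.3046) = 0.0002
rotate P by −φ2: (-0.1109, 0.0280, -0.2845)
  A=0.2509, B=-0.2845, C=(l²−L²−A²−y'²−z²)/(2L)=-0.0239
  √(A²+B²)=0.3793;  θ2 = -0.8481+1.6337 ≈ 0.7856
φ3=240.0° → target in arm frame (0.0797, 0.0820)
  A=0.0603, B=-0.2845, C=(l²−L²−A²−y'²−z²)/(2L)=0.1540
  θ3 = atan2(B,A) + arccos(C/0.2908) = -0.3489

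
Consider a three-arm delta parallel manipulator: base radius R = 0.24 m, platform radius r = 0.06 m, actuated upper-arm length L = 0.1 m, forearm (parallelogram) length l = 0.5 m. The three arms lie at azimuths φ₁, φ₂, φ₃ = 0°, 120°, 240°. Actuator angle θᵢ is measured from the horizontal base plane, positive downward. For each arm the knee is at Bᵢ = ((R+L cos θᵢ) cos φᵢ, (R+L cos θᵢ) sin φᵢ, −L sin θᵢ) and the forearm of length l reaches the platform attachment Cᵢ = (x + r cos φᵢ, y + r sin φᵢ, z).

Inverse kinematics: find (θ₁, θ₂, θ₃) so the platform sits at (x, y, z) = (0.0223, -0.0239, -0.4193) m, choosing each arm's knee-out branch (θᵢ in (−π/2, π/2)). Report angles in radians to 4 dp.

rotate P by −φ1: (0.0223, -0.0239, -0.4193)
  A cos θ + B sin θ = C:  0.1577·cos θ + -0.4193·sin θ = 0.1937
  θ1 = atan2(B,A) + arccos(C/0.4480) = -0.0875
arm 2 (φ=120.0°): x'=-0.0318, y'=-0.0074
  e−x'=0.2118;  (l²−L²−(e−x')²−y'²−z²)/2L = 0.0963
  γ=atan2(-0.4193,0.2118)=-1.1030;  ψ=arccos(0.2049)=1.3644;  θ2=γ+ψ≈0.2614
arm 3 (φ=240.0°): x'=0.0095, y'=0.0313
  e−x'=0.1705;  (l²−L²−(e−x')²−y'²−z²)/2L = 0.1708
  √(A²+B²)=0.4526;  θ3 = -1.1847+1.1839 ≈ -0.0008

θ₁ = -0.0875, θ₂ = 0.2614, θ₃ = -0.0008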